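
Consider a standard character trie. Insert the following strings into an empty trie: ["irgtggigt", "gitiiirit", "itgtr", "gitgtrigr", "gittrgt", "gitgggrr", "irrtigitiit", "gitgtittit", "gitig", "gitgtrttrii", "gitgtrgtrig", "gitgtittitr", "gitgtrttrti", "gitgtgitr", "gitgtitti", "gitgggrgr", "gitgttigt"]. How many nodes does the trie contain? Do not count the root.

74

Trace insertions, counting only characters that open a new branch:
  "irgtggigt" → 9 new (i, r, g, t, g, g, i, g, t)
  "gitiiirit" → 9 new (g, i, t, i, i, i, r, i, t)
  "itgtr" → prefix "i" already present; 4 new (t, g, t, r)
  "gitgtrigr" → prefix "git" already present; 6 new (g, t, r, i, g, r)
  "gittrgt" → prefix "git" already present; 4 new (t, r, g, t)
  "gitgggrr" → prefix "gitg" already present; 4 new (g, g, r, r)
  "irrtigitiit" → prefix "ir" already present; 9 new (r, t, i, g, i, t, i, i, t)
  "gitgtittit" → prefix "gitgt" already present; 5 new (i, t, t, i, t)
  "gitig" → prefix "giti" already present; 1 new (g)
  "gitgtrttrii" → prefix "gitgtr" already present; 5 new (t, t, r, i, i)
  "gitgtrgtrig" → prefix "gitgtr" already present; 5 new (g, t, r, i, g)
  "gitgtittitr" → prefix "gitgtittit" already present; 1 new (r)
  "gitgtrttrti" → prefix "gitgtrttr" already present; 2 new (t, i)
  "gitgtgitr" → prefix "gitgt" already present; 4 new (g, i, t, r)
  "gitgtitti" → prefix "gitgtitti" already present; 0 new (none)
  "gitgggrgr" → prefix "gitgggr" already present; 2 new (g, r)
  "gitgttigt" → prefix "gitgt" already present; 4 new (t, i, g, t)
Total nodes = 9 + 9 + 4 + 6 + 4 + 4 + 9 + 5 + 1 + 5 + 5 + 1 + 2 + 4 + 0 + 2 + 4 = 74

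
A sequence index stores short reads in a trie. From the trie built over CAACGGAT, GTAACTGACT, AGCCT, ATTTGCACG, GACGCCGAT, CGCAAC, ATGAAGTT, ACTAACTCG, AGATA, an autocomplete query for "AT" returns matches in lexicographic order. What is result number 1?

Words with prefix "AT", in lexicographic order: "ATGAAGTT", "ATTTGCACG"
Position 1: ATGAAGTT

ATGAAGTT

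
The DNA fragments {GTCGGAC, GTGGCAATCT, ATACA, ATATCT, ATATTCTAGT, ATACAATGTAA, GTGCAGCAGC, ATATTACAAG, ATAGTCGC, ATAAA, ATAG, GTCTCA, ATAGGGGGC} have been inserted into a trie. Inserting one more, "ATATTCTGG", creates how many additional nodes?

2

The longest prefix of "ATATTCTGG" already in the trie is "ATATTCT" (length 7).
So 9 − 7 = 2 new nodes.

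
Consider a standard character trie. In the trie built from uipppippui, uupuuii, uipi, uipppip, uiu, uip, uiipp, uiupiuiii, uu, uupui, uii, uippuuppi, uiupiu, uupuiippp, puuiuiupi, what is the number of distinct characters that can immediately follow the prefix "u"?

2

The children of the "u" node are the distinct next characters among strings starting with "u".
Characters that immediately follow "u" among the stored strings: {i, u}.
That node has 2 child edges.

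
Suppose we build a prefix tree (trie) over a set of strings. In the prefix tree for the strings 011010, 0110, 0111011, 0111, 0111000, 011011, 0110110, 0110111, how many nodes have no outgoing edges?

A leaf is a node with no children — equivalently, the end of a word that is not a proper prefix of any other stored word.
Those words: "011010", "0110110", "0110111", "0111000", "0111011"
Leaf count: 5

5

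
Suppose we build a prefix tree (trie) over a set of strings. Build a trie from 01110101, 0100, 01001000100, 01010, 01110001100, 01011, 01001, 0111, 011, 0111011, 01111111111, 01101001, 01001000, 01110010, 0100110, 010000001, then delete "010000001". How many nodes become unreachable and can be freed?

After clearing the end-marker at "010000001", prune upward until reaching a node still needed by another word.
The suffix "00001" (5 nodes) is used only by "010000001"; the node for "0100" still has the child "1", so pruning stops there.
Nodes removed: 5

5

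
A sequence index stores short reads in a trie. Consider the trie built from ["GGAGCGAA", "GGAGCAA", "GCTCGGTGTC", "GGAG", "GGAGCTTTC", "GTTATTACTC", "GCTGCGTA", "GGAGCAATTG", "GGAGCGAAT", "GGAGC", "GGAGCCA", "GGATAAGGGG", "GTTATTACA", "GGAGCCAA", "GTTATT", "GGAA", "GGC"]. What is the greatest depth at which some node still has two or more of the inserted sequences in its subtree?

Look for the deepest trie node that still has at least two words in its subtree.
e.g. "GGAGCGAA" and "GGAGCGAAT" share the prefix "GGAGCGAA" of length 8; no pair shares a longer one.
Longest shared-prefix length: 8

8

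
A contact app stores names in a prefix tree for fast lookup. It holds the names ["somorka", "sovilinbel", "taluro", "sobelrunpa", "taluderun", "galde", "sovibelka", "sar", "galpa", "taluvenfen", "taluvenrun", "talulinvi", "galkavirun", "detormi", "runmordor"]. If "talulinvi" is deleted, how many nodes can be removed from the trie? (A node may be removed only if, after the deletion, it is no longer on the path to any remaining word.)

5

After clearing the end-marker at "talulinvi", prune upward until reaching a node still needed by another word.
The suffix "linvi" (5 nodes) is used only by "talulinvi"; the node for "talu" still has the child "r", so pruning stops there.
Nodes removed: 5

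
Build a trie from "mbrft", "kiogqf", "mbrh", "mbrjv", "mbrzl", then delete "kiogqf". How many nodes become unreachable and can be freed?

6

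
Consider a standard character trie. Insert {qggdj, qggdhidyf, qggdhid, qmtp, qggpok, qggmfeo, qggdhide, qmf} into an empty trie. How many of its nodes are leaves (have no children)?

Leaves are exactly the stored words that no other stored word extends.
Those words: "qggdhide", "qggdhidyf", "qggdj", "qggmfeo", "qggpok", "qmf", "qmtp"
Leaf count: 7

7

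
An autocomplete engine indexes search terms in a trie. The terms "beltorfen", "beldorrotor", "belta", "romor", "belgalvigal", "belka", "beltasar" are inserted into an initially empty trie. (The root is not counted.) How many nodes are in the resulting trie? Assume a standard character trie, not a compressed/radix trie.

Trie structure (* marks end of a word):
(root)
├─ b
│  └─ e
│     └─ l
│        ├─ d
│        │  └─ o
│        │     └─ r
│        │        └─ r
│        │           └─ o
│        │              └─ t
│        │                 └─ o
│        │                    └─ r *
│        ├─ g
│        │  └─ a
│        │     └─ l
│        │        └─ v
│        │           └─ i
│        │              └─ g
│        │                 └─ a
│        │                    └─ l *
│        ├─ k
│        │  └─ a *
│        └─ t
│           ├─ a *
│           │  └─ s
│           │     └─ a
│           │        └─ r *
│           └─ o
│              └─ r
│                 └─ f
│                    └─ e
│                       └─ n *
└─ r
   └─ o
      └─ m
         └─ o
            └─ r *
Counting every labelled node above: 36.

36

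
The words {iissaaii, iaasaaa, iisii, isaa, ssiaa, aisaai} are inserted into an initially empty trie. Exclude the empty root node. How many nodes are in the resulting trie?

Trie structure (* marks end of a word):
(root)
├─ a
│  └─ i
│     └─ s
│        └─ a
│           └─ a
│              └─ i *
├─ i
│  ├─ a
│  │  └─ a
│  │     └─ s
│  │        └─ a
│  │           └─ a
│  │              └─ a *
│  ├─ i
│  │  └─ s
│  │     ├─ i
│  │     │  └─ i *
│  │     └─ s
│  │        └─ a
│  │           └─ a
│  │              └─ i
│  │                 └─ i *
│  └─ s
│     └─ a
│        └─ a *
└─ s
   └─ s
      └─ i
         └─ a
            └─ a *
Counting every labelled node above: 30.

30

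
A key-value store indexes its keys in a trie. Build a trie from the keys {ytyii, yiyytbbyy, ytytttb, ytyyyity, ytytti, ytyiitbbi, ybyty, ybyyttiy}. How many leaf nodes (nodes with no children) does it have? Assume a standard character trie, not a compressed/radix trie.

7

A leaf is a node with no children — equivalently, the end of a word that is not a proper prefix of any other stored word.
Those words: "ybyty", "ybyyttiy", "yiyytbbyy", "ytyiitbbi", "ytytti", "ytytttb", "ytyyyity"
Leaf count: 7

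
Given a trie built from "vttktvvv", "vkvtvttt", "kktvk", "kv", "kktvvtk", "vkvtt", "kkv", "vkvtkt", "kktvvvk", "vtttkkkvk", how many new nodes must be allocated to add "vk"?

0

Every character of "vk" already lies on an existing path (it is a prefix of some stored word).
No new nodes are needed: 0.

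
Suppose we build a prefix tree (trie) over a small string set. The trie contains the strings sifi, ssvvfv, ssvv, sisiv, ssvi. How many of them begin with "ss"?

3

Walk to "ss"; the words in its subtree are exactly those with that prefix.
Matches: "ssvi", "ssvv", "ssvvfv"
Count: 3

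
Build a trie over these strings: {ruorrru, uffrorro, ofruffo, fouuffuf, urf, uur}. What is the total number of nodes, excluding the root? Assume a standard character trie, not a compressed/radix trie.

Insert word by word; a character creates a node only if that edge doesn't already exist:
  "ruorrru" → 7 new (r, u, o, r, r, r, u)
  "uffrorro" → 8 new (u, f, f, r, o, r, r, o)
  "ofruffo" → 7 new (o, f, r, u, f, f, o)
  "fouuffuf" → 8 new (f, o, u, u, f, f, u, f)
  "urf" → prefix "u" already present; 2 new (r, f)
  "uur" → prefix "u" already present; 2 new (u, r)
Total nodes = 7 + 8 + 7 + 8 + 2 + 2 = 34

34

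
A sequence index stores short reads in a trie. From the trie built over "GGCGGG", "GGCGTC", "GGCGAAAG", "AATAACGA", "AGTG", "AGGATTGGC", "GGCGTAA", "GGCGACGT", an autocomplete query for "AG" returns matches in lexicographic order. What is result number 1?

Filter for "AG…" and sort: "AGGATTGGC", "AGTG"
Position 1: AGGATTGGC

AGGATTGGC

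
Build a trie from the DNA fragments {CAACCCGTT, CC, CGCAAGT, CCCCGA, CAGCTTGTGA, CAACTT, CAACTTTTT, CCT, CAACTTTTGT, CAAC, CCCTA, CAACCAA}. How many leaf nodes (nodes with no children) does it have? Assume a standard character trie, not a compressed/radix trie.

9

A leaf is a node with no children — equivalently, the end of a word that is not a proper prefix of any other stored word.
Those words: "CAACCAA", "CAACCCGTT", "CAACTTTTGT", "CAACTTTTT", "CAGCTTGTGA", "CCCCGA", "CCCTA", "CCT", "CGCAAGT"
Leaf count: 9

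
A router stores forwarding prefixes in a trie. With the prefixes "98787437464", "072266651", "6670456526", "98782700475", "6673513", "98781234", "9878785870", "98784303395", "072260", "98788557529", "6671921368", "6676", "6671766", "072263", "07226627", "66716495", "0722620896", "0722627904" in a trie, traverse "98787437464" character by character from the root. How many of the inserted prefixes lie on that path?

1

Check each prefix of "98787437464" against the stored set — each match is an end-marker on the path.
Prefixes of the query that are stored words: "98787437464"
Count: 1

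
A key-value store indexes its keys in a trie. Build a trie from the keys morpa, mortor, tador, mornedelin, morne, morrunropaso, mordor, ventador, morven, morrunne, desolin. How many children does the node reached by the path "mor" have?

Follow the path "mor" to its node, then look at its outgoing edges.
Characters that immediately follow "mor" among the stored strings: {d, n, p, r, t, v}.
That node has 6 child edges.

6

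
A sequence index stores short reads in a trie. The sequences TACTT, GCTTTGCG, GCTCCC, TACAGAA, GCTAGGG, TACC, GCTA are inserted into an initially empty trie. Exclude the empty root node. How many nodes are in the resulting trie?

25

Trace insertions, counting only characters that open a new branch:
  "TACTT" → 5 new (T, A, C, T, T)
  "GCTTTGCG" → 8 new (G, C, T, T, T, G, C, G)
  "GCTCCC" → prefix "GCT" already present; 3 new (C, C, C)
  "TACAGAA" → prefix "TAC" already present; 4 new (A, G, A, A)
  "GCTAGGG" → prefix "GCT" already present; 4 new (A, G, G, G)
  "TACC" → prefix "TAC" already present; 1 new (C)
  "GCTA" → prefix "GCTA" already present; 0 new (none)
Total nodes = 5 + 8 + 3 + 4 + 4 + 1 + 0 = 25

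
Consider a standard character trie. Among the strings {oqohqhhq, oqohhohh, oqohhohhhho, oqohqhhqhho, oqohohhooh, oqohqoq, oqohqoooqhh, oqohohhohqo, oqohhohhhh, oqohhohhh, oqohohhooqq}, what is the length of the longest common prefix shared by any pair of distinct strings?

10

The deepest shared node is where two words last agree before diverging.
e.g. "oqohhohhhh" and "oqohhohhhho" share the prefix "oqohhohhhh" of length 10; no pair shares a longer one.
Longest shared-prefix length: 10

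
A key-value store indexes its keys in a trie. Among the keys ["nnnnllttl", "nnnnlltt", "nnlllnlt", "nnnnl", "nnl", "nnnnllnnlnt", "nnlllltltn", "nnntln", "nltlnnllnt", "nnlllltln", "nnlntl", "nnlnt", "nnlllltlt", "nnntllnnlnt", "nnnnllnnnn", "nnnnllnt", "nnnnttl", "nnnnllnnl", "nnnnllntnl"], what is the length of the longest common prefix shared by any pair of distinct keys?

Equivalently: take the maximum, over all pairs, of their longest common prefix length.
e.g. "nnlllltlt" and "nnlllltltn" share the prefix "nnlllltlt" of length 9; no pair shares a longer one.
Longest shared-prefix length: 9

9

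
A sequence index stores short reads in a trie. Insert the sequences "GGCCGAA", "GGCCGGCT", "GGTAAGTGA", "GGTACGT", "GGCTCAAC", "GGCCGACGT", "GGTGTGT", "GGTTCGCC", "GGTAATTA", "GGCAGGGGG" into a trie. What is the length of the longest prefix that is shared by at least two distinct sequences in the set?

Equivalently: take the maximum, over all pairs, of their longest common prefix length.
"GGCCGAA" and "GGCCGACGT" agree on "GGCCGA" (6 characters) before diverging; nothing deeper is shared.
Longest shared-prefix length: 6

6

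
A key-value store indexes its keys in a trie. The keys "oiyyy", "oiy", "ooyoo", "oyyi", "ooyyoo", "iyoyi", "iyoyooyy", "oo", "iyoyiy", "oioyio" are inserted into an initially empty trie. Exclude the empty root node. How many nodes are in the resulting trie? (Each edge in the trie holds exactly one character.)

29

For each word, the new-node count is its length minus the longest prefix already in the trie:
  "oiyyy" → 5 new (o, i, y, y, y)
  "oiy" → prefix "oiy" already present; 0 new (none)
  "ooyoo" → prefix "o" already present; 4 new (o, y, o, o)
  "oyyi" → prefix "o" already present; 3 new (y, y, i)
  "ooyyoo" → prefix "ooy" already present; 3 new (y, o, o)
  "iyoyi" → 5 new (i, y, o, y, i)
  "iyoyooyy" → prefix "iyoy" already present; 4 new (o, o, y, y)
  "oo" → prefix "oo" already present; 0 new (none)
  "iyoyiy" → prefix "iyoyi" already present; 1 new (y)
  "oioyio" → prefix "oi" already present; 4 new (o, y, i, o)
Total nodes = 5 + 0 + 4 + 3 + 3 + 5 + 4 + 0 + 1 + 4 = 29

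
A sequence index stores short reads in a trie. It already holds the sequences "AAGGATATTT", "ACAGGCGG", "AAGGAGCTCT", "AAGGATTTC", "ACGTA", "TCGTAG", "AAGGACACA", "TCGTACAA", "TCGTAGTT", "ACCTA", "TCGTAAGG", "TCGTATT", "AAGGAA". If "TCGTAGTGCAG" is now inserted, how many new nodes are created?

"TCGTAGT" is already a path in the trie; the remaining "GCAG" must be added.
So 11 − 7 = 4 new nodes.

4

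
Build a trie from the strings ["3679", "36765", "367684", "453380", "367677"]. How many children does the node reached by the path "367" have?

2

Follow the path "367" to its node, then look at its outgoing edges.
Characters that immediately follow "367" among the stored strings: {6, 9}.
That node has 2 child edges.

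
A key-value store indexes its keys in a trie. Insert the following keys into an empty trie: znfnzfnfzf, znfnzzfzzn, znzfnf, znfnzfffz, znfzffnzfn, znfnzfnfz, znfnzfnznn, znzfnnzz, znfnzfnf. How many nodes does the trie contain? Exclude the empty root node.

35

Insert word by word; a character creates a node only if that edge doesn't already exist:
  "znfnzfnfzf" → 10 new (z, n, f, n, z, f, n, f, z, f)
  "znfnzzfzzn" → prefix "znfnz" already present; 5 new (z, f, z, z, n)
  "znzfnf" → prefix "zn" already present; 4 new (z, f, n, f)
  "znfnzfffz" → prefix "znfnzf" already present; 3 new (f, f, z)
  "znfzffnzfn" → prefix "znf" already present; 7 new (z, f, f, n, z, f, n)
  "znfnzfnfz" → prefix "znfnzfnfz" already present; 0 new (none)
  "znfnzfnznn" → prefix "znfnzfn" already present; 3 new (z, n, n)
  "znzfnnzz" → prefix "znzfn" already present; 3 new (n, z, z)
  "znfnzfnf" → prefix "znfnzfnf" already present; 0 new (none)
Total nodes = 10 + 5 + 4 + 3 + 7 + 0 + 3 + 3 + 0 = 35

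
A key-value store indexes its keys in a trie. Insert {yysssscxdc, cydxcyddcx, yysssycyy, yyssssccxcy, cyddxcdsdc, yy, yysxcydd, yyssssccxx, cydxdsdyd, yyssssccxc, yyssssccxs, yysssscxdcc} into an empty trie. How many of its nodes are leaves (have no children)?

9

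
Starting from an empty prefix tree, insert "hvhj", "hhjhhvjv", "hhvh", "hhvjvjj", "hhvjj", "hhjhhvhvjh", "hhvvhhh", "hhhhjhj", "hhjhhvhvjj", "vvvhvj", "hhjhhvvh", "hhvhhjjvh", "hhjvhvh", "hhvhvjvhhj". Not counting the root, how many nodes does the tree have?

Count nodes per top-level branch (shared prefixes stored once):
  'h'-branch (hhhhjhj, hhjhhvhvjh, hhjhhvhvjj, hhjhhvjv, hhjhhvvh, hhjvhvh, hhvh, hhvhhjjvh, hhvhvjvhhj, hhvjj, hhvjvjj, hhvvhhh, hvhj): 49 nodes
  'v'-branch (vvvhvj): 6 nodes
Sum: 55

55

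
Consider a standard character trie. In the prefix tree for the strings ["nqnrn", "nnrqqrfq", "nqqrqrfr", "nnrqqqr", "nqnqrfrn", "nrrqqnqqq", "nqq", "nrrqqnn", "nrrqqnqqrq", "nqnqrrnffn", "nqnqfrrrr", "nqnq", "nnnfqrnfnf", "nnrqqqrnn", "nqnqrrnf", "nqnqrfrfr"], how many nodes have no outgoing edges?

Leaves are exactly the stored words that no other stored word extends.
Those words: "nnnfqrnfnf", "nnrqqqrnn", "nnrqqrfq", "nqnqfrrrr", "nqnqrfrfr", "nqnqrfrn", "nqnqrrnffn", "nqnrn", "nqqrqrfr", "nrrqqnn", "nrrqqnqqq", "nrrqqnqqrq"
Leaf count: 12

12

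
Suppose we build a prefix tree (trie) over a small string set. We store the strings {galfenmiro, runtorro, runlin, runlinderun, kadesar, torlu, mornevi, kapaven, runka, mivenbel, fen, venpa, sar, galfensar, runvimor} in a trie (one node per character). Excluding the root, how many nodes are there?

For each word, the new-node count is its length minus the longest prefix already in the trie:
  "galfenmiro" → 10 new (g, a, l, f, e, n, m, i, r, o)
  "runtorro" → 8 new (r, u, n, t, o, r, r, o)
  "runlin" → prefix "run" already present; 3 new (l, i, n)
  "runlinderun" → prefix "runlin" already present; 5 new (d, e, r, u, n)
  "kadesar" → 7 new (k, a, d, e, s, a, r)
  "torlu" → 5 new (t, o, r, l, u)
  "mornevi" → 7 new (m, o, r, n, e, v, i)
  "kapaven" → prefix "ka" already present; 5 new (p, a, v, e, n)
  "runka" → prefix "run" already present; 2 new (k, a)
  "mivenbel" → prefix "m" already present; 7 new (i, v, e, n, b, e, l)
  "fen" → 3 new (f, e, n)
  "venpa" → 5 new (v, e, n, p, a)
  "sar" → 3 new (s, a, r)
  "galfensar" → prefix "galfen" already present; 3 new (s, a, r)
  "runvimor" → prefix "run" already present; 5 new (v, i, m, o, r)
Total nodes = 10 + 8 + 3 + 5 + 7 + 5 + 7 + 5 + 2 + 7 + 3 + 5 + 3 + 3 + 5 = 78

78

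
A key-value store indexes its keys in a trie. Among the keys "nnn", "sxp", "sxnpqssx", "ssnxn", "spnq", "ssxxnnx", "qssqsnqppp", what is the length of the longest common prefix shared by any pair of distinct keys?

2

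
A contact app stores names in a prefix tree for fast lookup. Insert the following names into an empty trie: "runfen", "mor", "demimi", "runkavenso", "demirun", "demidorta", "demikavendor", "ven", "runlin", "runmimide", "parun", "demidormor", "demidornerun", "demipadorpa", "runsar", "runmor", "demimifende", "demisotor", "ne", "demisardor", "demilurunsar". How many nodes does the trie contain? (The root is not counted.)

100

Count nodes per top-level branch (shared prefixes stored once):
  'd'-branch (demidormor, demidornerun, demidorta, demikavendor, demilurunsar, demimi, demimifende, demipadorpa, demirun, demisardor, demisotor): 60 nodes
  'm'-branch (mor): 3 nodes
  'n'-branch (ne): 2 nodes
  'p'-branch (parun): 5 nodes
  'r'-branch (runfen, runkavenso, runlin, runmimide, runmor, runsar): 27 nodes
  'v'-branch (ven): 3 nodes
Sum: 100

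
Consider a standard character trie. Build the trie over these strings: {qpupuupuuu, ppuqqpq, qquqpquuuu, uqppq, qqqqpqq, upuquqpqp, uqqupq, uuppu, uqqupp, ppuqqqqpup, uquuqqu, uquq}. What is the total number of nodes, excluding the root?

Trace insertions, counting only characters that open a new branch:
  "qpupuupuuu" → 10 new (q, p, u, p, u, u, p, u, u, u)
  "ppuqqpq" → 7 new (p, p, u, q, q, p, q)
  "qquqpquuuu" → prefix "q" already present; 9 new (q, u, q, p, q, u, u, u, u)
  "uqppq" → 5 new (u, q, p, p, q)
  "qqqqpqq" → prefix "qq" already present; 5 new (q, q, p, q, q)
  "upuquqpqp" → prefix "u" already present; 8 new (p, u, q, u, q, p, q, p)
  "uqqupq" → prefix "uq" already present; 4 new (q, u, p, q)
  "uuppu" → prefix "u" already present; 4 new (u, p, p, u)
  "uqqupp" → prefix "uqqup" already present; 1 new (p)
  "ppuqqqqpup" → prefix "ppuqq" already present; 5 new (q, q, p, u, p)
  "uquuqqu" → prefix "uq" already present; 5 new (u, u, q, q, u)
  "uquq" → prefix "uqu" already present; 1 new (q)
Total nodes = 10 + 7 + 9 + 5 + 5 + 8 + 4 + 4 + 1 + 5 + 5 + 1 = 64

64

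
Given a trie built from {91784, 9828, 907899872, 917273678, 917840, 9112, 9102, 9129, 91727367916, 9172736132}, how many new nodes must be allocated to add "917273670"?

"91727367" is already a path in the trie; the remaining "0" must be added.
Each of the 1 remaining characters creates one node.

1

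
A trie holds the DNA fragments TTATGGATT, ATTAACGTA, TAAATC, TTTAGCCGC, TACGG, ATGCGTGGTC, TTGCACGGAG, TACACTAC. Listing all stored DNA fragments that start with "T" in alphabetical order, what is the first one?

TAAATC

Filter for "T…" and sort: "TAAATC", "TACACTAC", "TACGG", "TTATGGATT", "TTGCACGGAG", "TTTAGCCGC"
Position 1: TAAATC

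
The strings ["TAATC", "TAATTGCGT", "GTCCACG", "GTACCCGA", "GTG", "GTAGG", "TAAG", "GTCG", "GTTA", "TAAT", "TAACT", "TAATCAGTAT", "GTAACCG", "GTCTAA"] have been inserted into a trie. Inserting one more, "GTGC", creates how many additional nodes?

1

Walking "GTGC" from the root, the first 3 characters ("GTG") follow existing edges; "C" is the first miss.
Each of the 1 remaining characters creates one node.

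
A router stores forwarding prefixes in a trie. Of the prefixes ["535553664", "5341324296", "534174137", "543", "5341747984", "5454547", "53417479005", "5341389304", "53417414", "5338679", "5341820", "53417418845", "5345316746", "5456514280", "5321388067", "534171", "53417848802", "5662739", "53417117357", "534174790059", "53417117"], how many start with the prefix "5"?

Filter for entries beginning with "5":
Matches: "5321388067", "5338679", "5341324296", "5341389304", "534171", "53417117", "53417117357", "534174137", "53417414", "53417418845", "53417479005", "534174790059", "5341747984", "53417848802", "5341820", "5345316746", "535553664", "543", "5454547", "5456514280", "5662739"
Count: 21

21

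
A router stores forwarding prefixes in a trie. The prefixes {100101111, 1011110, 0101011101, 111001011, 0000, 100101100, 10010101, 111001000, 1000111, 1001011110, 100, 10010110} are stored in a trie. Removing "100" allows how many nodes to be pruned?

A node on "100"'s path can go only if nothing else ends at it or branches off below it.
Every node on "100" is still needed (e.g. by "100101111"), so nothing is freed.
Nodes removed: 0

0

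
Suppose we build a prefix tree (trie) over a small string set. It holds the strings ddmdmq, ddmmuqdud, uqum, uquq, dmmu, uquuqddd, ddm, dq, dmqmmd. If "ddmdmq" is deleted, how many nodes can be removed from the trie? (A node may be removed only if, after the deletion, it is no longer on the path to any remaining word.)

3

A node on "ddmdmq"'s path can go only if nothing else ends at it or branches off below it.
The suffix "dmq" (3 nodes) is used only by "ddmdmq"; the node for "ddm" still has the child "m", so pruning stops there.
Nodes removed: 3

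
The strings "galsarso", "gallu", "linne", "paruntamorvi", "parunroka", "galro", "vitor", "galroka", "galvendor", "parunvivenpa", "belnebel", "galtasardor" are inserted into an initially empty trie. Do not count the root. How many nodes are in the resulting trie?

Insert word by word; a character creates a node only if that edge doesn't already exist:
  "galsarso" → 8 new (g, a, l, s, a, r, s, o)
  "gallu" → prefix "gal" already present; 2 new (l, u)
  "linne" → 5 new (l, i, n, n, e)
  "paruntamorvi" → 12 new (p, a, r, u, n, t, a, m, o, r, v, i)
  "parunroka" → prefix "parun" already present; 4 new (r, o, k, a)
  "galro" → prefix "gal" already present; 2 new (r, o)
  "vitor" → 5 new (v, i, t, o, r)
  "galroka" → prefix "galro" already present; 2 new (k, a)
  "galvendor" → prefix "gal" already present; 6 new (v, e, n, d, o, r)
  "parunvivenpa" → prefix "parun" already present; 7 new (v, i, v, e, n, p, a)
  "belnebel" → 8 new (b, e, l, n, e, b, e, l)
  "galtasardor" → prefix "gal" already present; 8 new (t, a, s, a, r, d, o, r)
Total nodes = 8 + 2 + 5 + 12 + 4 + 2 + 5 + 2 + 6 + 7 + 8 + 8 = 69

69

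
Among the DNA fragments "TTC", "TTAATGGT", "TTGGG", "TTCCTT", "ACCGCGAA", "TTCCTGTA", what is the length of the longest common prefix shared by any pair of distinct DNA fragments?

The deepest shared node is where two words last agree before diverging.
e.g. "TTCCTGTA" and "TTCCTT" share the prefix "TTCCT" of length 5; no pair shares a longer one.
Longest shared-prefix length: 5

5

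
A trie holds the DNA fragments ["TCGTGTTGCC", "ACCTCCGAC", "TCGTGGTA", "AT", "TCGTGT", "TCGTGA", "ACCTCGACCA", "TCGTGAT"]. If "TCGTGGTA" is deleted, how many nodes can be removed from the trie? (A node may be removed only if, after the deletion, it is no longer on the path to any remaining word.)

3

After clearing the end-marker at "TCGTGGTA", prune upward until reaching a node still needed by another word.
The suffix "GTA" (3 nodes) is used only by "TCGTGGTA"; the node for "TCGTG" still has the child "T", so pruning stops there.
Nodes removed: 3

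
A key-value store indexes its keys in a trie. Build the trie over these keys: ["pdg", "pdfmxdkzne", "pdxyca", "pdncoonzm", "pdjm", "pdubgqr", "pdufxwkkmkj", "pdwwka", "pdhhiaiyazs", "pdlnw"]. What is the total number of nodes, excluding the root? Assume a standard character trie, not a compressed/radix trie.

53

Count nodes per top-level branch (shared prefixes stored once):
  'p'-branch (pdfmxdkzne, pdg, pdhhiaiyazs, pdjm, pdlnw, pdncoonzm, pdubgqr, pdufxwkkmkj, pdwwka, pdxyca): 53 nodes
Sum: 53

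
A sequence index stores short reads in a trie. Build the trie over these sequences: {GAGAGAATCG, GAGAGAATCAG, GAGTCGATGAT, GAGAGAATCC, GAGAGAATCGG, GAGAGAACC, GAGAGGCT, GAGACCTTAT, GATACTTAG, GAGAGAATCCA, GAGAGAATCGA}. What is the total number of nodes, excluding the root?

42

Trace insertions, counting only characters that open a new branch:
  "GAGAGAATCG" → 10 new (G, A, G, A, G, A, A, T, C, G)
  "GAGAGAATCAG" → prefix "GAGAGAATC" already present; 2 new (A, G)
  "GAGTCGATGAT" → prefix "GAG" already present; 8 new (T, C, G, A, T, G, A, T)
  "GAGAGAATCC" → prefix "GAGAGAATC" already present; 1 new (C)
  "GAGAGAATCGG" → prefix "GAGAGAATCG" already present; 1 new (G)
  "GAGAGAACC" → prefix "GAGAGAA" already present; 2 new (C, C)
  "GAGAGGCT" → prefix "GAGAG" already present; 3 new (G, C, T)
  "GAGACCTTAT" → prefix "GAGA" already present; 6 new (C, C, T, T, A, T)
  "GATACTTAG" → prefix "GA" already present; 7 new (T, A, C, T, T, A, G)
  "GAGAGAATCCA" → prefix "GAGAGAATCC" already present; 1 new (A)
  "GAGAGAATCGA" → prefix "GAGAGAATCG" already present; 1 new (A)
Total nodes = 10 + 2 + 8 + 1 + 1 + 2 + 3 + 6 + 7 + 1 + 1 = 42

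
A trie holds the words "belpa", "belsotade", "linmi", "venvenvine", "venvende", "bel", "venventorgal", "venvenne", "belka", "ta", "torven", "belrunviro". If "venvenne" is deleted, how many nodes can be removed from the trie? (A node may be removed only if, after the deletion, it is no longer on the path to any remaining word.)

Walk "venvenne" from the leaf back toward the root, removing each node that no remaining word uses.
The suffix "ne" (2 nodes) is used only by "venvenne"; the node for "venven" still has the child "v", so pruning stops there.
Nodes removed: 2

2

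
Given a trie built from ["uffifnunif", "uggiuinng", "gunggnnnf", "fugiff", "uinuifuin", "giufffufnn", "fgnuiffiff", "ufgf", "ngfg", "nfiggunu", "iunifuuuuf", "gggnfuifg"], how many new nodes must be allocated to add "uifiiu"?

The longest prefix of "uifiiu" already in the trie is "ui" (length 2).
New nodes needed: |"uifiiu"| − 2 = 6 − 2 = 4.

4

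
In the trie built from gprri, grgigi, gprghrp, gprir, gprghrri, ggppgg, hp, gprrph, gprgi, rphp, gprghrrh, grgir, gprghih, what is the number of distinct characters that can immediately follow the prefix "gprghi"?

1

Follow the path "gprghi" to its node, then look at its outgoing edges.
Distinct next characters after "gprghi": h.
That node has 1 child edge.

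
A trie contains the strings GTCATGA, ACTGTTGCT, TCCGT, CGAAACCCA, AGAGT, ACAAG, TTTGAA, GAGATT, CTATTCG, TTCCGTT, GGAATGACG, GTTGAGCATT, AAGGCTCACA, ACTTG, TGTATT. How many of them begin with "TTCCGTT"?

Traverse to the node for "TTCCGTT", then collect every word in that subtree.
Matches: "TTCCGTT"
Count: 1

1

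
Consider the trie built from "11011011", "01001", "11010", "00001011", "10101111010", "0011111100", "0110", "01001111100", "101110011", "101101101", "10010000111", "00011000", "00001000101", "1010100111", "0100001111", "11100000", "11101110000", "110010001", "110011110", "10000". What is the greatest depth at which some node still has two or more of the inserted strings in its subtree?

Equivalently: take the maximum, over all pairs, of their longest common prefix length.
e.g. "00001000101" and "00001011" share the prefix "000010" of length 6; no pair shares a longer one.
Longest shared-prefix length: 6

6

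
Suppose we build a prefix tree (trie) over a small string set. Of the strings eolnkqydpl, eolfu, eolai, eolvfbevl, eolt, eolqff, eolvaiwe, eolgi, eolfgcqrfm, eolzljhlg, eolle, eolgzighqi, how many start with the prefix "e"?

Filter for entries beginning with "e":
Words under "e": eolai, eolfgcqrfm, eolfu, eolgi, eolgzighqi, eolle, eolnkqydpl, eolqff, eolt, eolvaiwe, eolvfbevl, eolzljhlg
Count: 12

12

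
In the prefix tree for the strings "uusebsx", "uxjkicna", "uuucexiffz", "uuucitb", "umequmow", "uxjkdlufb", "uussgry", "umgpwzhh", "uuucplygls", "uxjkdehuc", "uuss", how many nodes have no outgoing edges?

10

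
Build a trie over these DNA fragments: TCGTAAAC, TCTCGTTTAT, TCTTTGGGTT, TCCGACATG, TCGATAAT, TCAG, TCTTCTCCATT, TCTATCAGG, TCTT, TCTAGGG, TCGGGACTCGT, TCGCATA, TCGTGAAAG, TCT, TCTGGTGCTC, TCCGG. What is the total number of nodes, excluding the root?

Count nodes per top-level branch (shared prefixes stored once):
  'T'-branch (TCAG, TCCGACATG, TCCGG, TCGATAAT, TCGCATA, TCGGGACTCGT, TCGTAAAC, TCGTGAAAG, TCT, TCTAGGG, TCTATCAGG, TCTCGTTTAT, TCTGGTGCTC, TCTT, TCTTCTCCATT, TCTTTGGGTT): 78 nodes
Sum: 78

78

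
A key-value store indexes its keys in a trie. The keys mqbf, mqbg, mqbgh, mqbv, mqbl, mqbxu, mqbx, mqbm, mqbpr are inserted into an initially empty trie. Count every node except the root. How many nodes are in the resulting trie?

Insert word by word; a character creates a node only if that edge doesn't already exist:
  "mqbf" → 4 new (m, q, b, f)
  "mqbg" → prefix "mqb" already present; 1 new (g)
  "mqbgh" → prefix "mqbg" already present; 1 new (h)
  "mqbv" → prefix "mqb" already present; 1 new (v)
  "mqbl" → prefix "mqb" already present; 1 new (l)
  "mqbxu" → prefix "mqb" already present; 2 new (x, u)
  "mqbx" → prefix "mqbx" already present; 0 new (none)
  "mqbm" → prefix "mqb" already present; 1 new (m)
  "mqbpr" → prefix "mqb" already present; 2 new (p, r)
Total nodes = 4 + 1 + 1 + 1 + 1 + 2 + 0 + 1 + 2 = 13

13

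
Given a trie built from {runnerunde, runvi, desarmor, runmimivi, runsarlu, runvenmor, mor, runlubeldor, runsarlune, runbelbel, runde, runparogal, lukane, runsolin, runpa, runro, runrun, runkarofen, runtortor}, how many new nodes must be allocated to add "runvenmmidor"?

Walking "runvenmmidor" from the root, the first 7 characters ("runvenm") follow existing edges; "m" is the first miss.
So 12 − 7 = 5 new nodes.

5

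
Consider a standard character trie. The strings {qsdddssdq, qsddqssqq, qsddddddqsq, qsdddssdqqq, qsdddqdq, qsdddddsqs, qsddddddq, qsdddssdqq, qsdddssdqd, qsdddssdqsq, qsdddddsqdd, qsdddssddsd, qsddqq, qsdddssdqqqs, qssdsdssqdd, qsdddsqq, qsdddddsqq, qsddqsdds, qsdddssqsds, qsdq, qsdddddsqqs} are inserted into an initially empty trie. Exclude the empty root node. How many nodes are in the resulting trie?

For each word, the new-node count is its length minus the longest prefix already in the trie:
  "qsdddssdq" → 9 new (q, s, d, d, d, s, s, d, q)
  "qsddqssqq" → prefix "qsdd" already present; 5 new (q, s, s, q, q)
  "qsddddddqsq" → prefix "qsddd" already present; 6 new (d, d, d, q, s, q)
  "qsdddssdqqq" → prefix "qsdddssdq" already present; 2 new (q, q)
  "qsdddqdq" → prefix "qsddd" already present; 3 new (q, d, q)
  "qsdddddsqs" → prefix "qsddddd" already present; 3 new (s, q, s)
  "qsddddddq" → prefix "qsddddddq" already present; 0 new (none)
  "qsdddssdqq" → prefix "qsdddssdqq" already present; 0 new (none)
  "qsdddssdqd" → prefix "qsdddssdq" already present; 1 new (d)
  "qsdddssdqsq" → prefix "qsdddssdq" already present; 2 new (s, q)
  "qsdddddsqdd" → prefix "qsdddddsq" already present; 2 new (d, d)
  "qsdddssddsd" → prefix "qsdddssd" already present; 3 new (d, s, d)
  "qsddqq" → prefix "qsddq" already present; 1 new (q)
  "qsdddssdqqqs" → prefix "qsdddssdqqq" already present; 1 new (s)
  "qssdsdssqdd" → prefix "qs" already present; 9 new (s, d, s, d, s, s, q, d, d)
  "qsdddsqq" → prefix "qsddds" already present; 2 new (q, q)
  "qsdddddsqq" → prefix "qsdddddsq" already present; 1 new (q)
  "qsddqsdds" → prefix "qsddqs" already present; 3 new (d, d, s)
  "qsdddssqsds" → prefix "qsdddss" already present; 4 new (q, s, d, s)
  "qsdq" → prefix "qsd" already present; 1 new (q)
  "qsdddddsqqs" → prefix "qsdddddsqq" already present; 1 new (s)
Total nodes = 9 + 5 + 6 + 2 + 3 + 3 + 0 + 0 + 1 + 2 + 2 + 3 + 1 + 1 + 9 + 2 + 1 + 3 + 4 + 1 + 1 = 59

59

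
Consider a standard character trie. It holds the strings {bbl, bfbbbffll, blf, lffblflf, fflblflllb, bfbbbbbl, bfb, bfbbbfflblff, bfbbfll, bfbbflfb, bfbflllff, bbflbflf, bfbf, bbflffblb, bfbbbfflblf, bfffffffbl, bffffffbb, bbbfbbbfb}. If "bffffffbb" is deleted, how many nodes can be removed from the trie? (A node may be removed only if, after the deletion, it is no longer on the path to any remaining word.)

After clearing the end-marker at "bffffffbb", prune upward until reaching a node still needed by another word.
The suffix "bb" (2 nodes) is used only by "bffffffbb"; the node for "bffffff" still has the child "f", so pruning stops there.
Nodes removed: 2

2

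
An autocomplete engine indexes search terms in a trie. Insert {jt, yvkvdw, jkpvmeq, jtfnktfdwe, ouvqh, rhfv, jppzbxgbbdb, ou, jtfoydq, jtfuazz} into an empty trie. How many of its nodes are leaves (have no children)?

8

Leaves are exactly the stored words that no other stored word extends.
Those words: "jkpvmeq", "jppzbxgbbdb", "jtfnktfdwe", "jtfoydq", "jtfuazz", "ouvqh", "rhfv", "yvkvdw"
Leaf count: 8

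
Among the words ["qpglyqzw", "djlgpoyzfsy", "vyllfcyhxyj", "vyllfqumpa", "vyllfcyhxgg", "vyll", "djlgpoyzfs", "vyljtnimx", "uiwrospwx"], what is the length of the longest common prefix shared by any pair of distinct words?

10

The deepest shared node is where two words last agree before diverging.
e.g. "djlgpoyzfs" and "djlgpoyzfsy" share the prefix "djlgpoyzfs" of length 10; no pair shares a longer one.
Longest shared-prefix length: 10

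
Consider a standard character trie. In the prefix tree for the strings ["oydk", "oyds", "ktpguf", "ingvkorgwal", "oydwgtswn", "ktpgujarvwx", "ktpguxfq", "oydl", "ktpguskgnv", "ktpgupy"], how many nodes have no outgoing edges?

A leaf is a node with no children — equivalently, the end of a word that is not a proper prefix of any other stored word.
Those words: "ingvkorgwal", "ktpguf", "ktpgujarvwx", "ktpgupy", "ktpguskgnv", "ktpguxfq", "oydk", "oydl", "oyds", "oydwgtswn"
Leaf count: 10

10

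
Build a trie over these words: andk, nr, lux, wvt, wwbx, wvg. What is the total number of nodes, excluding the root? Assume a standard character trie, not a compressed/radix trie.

16

For each word, the new-node count is its length minus the longest prefix already in the trie:
  "andk" → 4 new (a, n, d, k)
  "nr" → 2 new (n, r)
  "lux" → 3 new (l, u, x)
  "wvt" → 3 new (w, v, t)
  "wwbx" → prefix "w" already present; 3 new (w, b, x)
  "wvg" → prefix "wv" already present; 1 new (g)
Total nodes = 4 + 2 + 3 + 3 + 3 + 1 = 16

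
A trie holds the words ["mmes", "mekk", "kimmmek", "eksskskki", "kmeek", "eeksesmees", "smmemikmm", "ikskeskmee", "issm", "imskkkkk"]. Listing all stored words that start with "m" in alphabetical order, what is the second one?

Words with prefix "m", in lexicographic order: "mekk", "mmes"
The 2nd is mmes.

mmes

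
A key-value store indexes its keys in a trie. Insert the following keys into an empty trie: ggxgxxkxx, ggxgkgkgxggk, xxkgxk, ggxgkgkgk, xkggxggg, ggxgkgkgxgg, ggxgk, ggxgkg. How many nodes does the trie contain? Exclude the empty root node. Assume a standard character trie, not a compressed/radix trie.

Trie structure (* marks end of a word):
(root)
├─ g
│  └─ g
│     └─ x
│        └─ g
│           ├─ k *
│           │  └─ g *
│           │     └─ k
│           │        └─ g
│           │           ├─ k *
│           │           └─ x
│           │              └─ g
│           │                 └─ g *
│           │                    └─ k *
│           └─ x
│              └─ x
│                 └─ k
│                    └─ x
│                       └─ x *
└─ x
   ├─ k
   │  └─ g
   │     └─ g
   │        └─ x
   │           └─ g
   │              └─ g
   │                 └─ g *
   └─ x
      └─ k
         └─ g
            └─ x
               └─ k *
Counting every labelled node above: 31.

31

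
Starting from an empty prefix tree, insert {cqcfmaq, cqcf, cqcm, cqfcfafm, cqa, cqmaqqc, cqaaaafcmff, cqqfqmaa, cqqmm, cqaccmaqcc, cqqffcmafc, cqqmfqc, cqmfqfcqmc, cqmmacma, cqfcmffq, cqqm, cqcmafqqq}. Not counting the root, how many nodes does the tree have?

Insert word by word; a character creates a node only if that edge doesn't already exist:
  "cqcfmaq" → 7 new (c, q, c, f, m, a, q)
  "cqcf" → prefix "cqcf" already present; 0 new (none)
  "cqcm" → prefix "cqc" already present; 1 new (m)
  "cqfcfafm" → prefix "cq" already present; 6 new (f, c, f, a, f, m)
  "cqa" → prefix "cq" already present; 1 new (a)
  "cqmaqqc" → prefix "cq" already present; 5 new (m, a, q, q, c)
  "cqaaaafcmff" → prefix "cqa" already present; 8 new (a, a, a, f, c, m, f, f)
  "cqqfqmaa" → prefix "cq" already present; 6 new (q, f, q, m, a, a)
  "cqqmm" → prefix "cqq" already present; 2 new (m, m)
  "cqaccmaqcc" → prefix "cqa" already present; 7 new (c, c, m, a, q, c, c)
  "cqqffcmafc" → prefix "cqqf" already present; 6 new (f, c, m, a, f, c)
  "cqqmfqc" → prefix "cqqm" already present; 3 new (f, q, c)
  "cqmfqfcqmc" → prefix "cqm" already present; 7 new (f, q, f, c, q, m, c)
  "cqmmacma" → prefix "cqm" already present; 5 new (m, a, c, m, a)
  "cqfcmffq" → prefix "cqfc" already present; 4 new (m, f, f, q)
  "cqqm" → prefix "cqqm" already present; 0 new (none)
  "cqcmafqqq" → prefix "cqcm" already present; 5 new (a, f, q, q, q)
Total nodes = 7 + 0 + 1 + 6 + 1 + 5 + 8 + 6 + 2 + 7 + 6 + 3 + 7 + 5 + 4 + 0 + 5 = 73

73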